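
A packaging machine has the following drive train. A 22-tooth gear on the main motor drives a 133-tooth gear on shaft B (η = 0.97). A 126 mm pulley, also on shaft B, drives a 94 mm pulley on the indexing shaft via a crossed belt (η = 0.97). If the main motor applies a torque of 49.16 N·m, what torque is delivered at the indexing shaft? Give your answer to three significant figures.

209 N·m

Gear mesh: ratio = 133/22 = 6.0455; torque at shaft B = 49.16 × 6.0455 × 0.97 = 288.28 N·m.
Belt: ratio = 94/126 = 0.74603; torque at the indexing shaft = 288.28 × 0.74603 × 0.97 = 208.61 N·m.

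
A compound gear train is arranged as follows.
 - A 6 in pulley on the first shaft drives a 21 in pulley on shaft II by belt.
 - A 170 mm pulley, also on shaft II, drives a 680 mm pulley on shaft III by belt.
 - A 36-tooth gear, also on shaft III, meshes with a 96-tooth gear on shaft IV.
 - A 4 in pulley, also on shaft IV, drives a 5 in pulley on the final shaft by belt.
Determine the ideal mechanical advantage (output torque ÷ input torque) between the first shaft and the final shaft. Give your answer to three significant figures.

Each stage contributes driven/driver: belt 21/6 = 3.5, belt 680/170 = 4, gear mesh 96/36 = 2.6667, belt 5/4 = 1.25.
Overall: 3.5 × 4 × 2.6667 × 1.25 = 46.667.

46.7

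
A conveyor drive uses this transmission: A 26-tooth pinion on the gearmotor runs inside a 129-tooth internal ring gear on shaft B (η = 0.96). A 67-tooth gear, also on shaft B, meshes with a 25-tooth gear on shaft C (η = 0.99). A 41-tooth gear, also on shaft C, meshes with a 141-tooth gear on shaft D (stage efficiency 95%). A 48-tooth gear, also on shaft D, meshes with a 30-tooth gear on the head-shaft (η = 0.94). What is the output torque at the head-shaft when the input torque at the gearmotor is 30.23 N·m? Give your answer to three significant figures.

102 N·m

After the internal gear (129/26): 30.23 × 4.9615 × 0.96 = 143.99 N·m
After the gear mesh (25/67): 143.99 × 0.37313 × 0.99 = 53.19 N·m
After the gear mesh (141/41): 53.19 × 3.439 × 0.95 = 173.77 N·m
After the gear mesh (30/48): 173.77 × 0.625 × 0.94 = 102.09 N·m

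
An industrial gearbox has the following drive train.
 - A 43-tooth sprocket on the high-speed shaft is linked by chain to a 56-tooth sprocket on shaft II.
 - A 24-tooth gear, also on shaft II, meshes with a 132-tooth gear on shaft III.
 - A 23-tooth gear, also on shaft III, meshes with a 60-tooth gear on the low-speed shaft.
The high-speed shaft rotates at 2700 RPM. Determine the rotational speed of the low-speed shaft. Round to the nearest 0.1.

144.5 RPM

Chain: ratio = 56/43 = 1.3023, so shaft II turns at 2700 / 1.3023 = 2073.2 RPM.
Gear mesh: ratio = 132/24 = 5.5, so shaft III turns at 2073.2 / 5.5 = 376.95 RPM.
Gear mesh: ratio = 60/23 = 2.6087, so the low-speed shaft turns at 376.95 / 2.6087 = 144.5 RPM.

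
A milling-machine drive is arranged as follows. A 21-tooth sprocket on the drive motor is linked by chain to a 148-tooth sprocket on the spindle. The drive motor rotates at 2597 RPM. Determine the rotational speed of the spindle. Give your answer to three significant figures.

368 RPM

the drive motor → the spindle (chain, 148/21): 2597 ÷ 7.0476 = 368.49 RPM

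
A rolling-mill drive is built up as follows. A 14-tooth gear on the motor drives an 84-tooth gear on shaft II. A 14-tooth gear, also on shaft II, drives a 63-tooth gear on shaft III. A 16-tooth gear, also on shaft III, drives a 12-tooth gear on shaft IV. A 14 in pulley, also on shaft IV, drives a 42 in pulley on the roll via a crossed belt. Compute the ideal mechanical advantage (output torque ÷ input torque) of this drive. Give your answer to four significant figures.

60.75

Each stage contributes driven/driver: gear mesh 84/14 = 6, gear mesh 63/14 = 4.5, gear mesh 12/16 = 0.75, belt 42/14 = 3.
Overall: 6 × 4.5 × 0.75 × 3 = 60.75.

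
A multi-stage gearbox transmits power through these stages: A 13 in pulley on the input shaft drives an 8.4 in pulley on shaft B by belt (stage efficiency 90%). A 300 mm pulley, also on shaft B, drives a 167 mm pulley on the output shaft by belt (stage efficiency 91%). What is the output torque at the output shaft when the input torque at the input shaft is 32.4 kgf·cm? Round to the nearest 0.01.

belt 8.4/13 = 0.64615 → τ = 32.4·0.64615·0.90 = 18.842 kgf·cm
belt 167/300 = 0.55667 → τ = 18.842·0.55667·0.91 = 9.5447 kgf·cm

9.54 kgf·cm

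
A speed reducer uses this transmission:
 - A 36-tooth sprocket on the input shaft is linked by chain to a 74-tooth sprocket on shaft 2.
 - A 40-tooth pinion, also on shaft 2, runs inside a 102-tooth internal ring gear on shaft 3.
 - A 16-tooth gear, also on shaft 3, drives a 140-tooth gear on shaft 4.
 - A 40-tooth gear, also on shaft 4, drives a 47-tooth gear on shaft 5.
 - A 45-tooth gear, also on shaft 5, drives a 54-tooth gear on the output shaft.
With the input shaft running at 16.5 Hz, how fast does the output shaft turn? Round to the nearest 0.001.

Chain: ratio = 74/36 = 2.0556, so shaft 2 turns at 16.5 / 2.0556 = 8.027 Hz.
Internal gear: ratio = 102/40 = 2.55, so shaft 3 turns at 8.027 / 2.55 = 3.1479 Hz.
Gear mesh: ratio = 140/16 = 8.75, so shaft 4 turns at 3.1479 / 8.75 = 0.35975 Hz.
Gear mesh: ratio = 47/40 = 1.175, so shaft 5 turns at 0.35975 / 1.175 = 0.30617 Hz.
Gear mesh: ratio = 54/45 = 1.2, so the output shaft turns at 0.30617 / 1.2 = 0.25515 Hz.

0.255 Hz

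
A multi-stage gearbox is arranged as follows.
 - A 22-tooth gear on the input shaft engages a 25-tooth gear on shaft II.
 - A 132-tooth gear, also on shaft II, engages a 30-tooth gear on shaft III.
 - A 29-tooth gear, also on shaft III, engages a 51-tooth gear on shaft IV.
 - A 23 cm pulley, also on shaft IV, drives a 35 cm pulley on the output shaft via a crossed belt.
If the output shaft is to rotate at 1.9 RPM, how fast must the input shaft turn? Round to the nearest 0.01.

1.31 RPM

Overall ratio R = 1.1364 × 0.22727 × 1.7586 × 1.5217 = 0.69116.
Required input speed = output speed × R = 1.9 × 0.69116 = 1.3132 RPM.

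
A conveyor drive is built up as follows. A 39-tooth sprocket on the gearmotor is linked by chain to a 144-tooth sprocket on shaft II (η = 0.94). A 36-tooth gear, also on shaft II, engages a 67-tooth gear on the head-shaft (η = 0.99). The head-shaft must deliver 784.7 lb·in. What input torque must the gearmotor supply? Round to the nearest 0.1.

Overall ratio R = 3.6923 × 1.8611 = 6.8718; overall efficiency η = 0.94 × 0.99 = 0.9306.
Input torque = output torque / (R × η) = 784.7 / (6.8718 × 0.9306) = 122.71 lb·in.

122.7 lb·in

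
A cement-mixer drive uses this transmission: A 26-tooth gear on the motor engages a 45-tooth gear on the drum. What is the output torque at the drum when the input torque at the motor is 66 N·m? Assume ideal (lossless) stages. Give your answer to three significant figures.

114 N·m

After the gear mesh (45/26): 66 × 1.7308 = 114.23 N·m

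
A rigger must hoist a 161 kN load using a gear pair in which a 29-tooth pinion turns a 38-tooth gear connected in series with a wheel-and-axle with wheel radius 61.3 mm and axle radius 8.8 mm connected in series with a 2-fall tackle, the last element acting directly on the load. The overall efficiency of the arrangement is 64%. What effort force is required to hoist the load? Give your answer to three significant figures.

Gear pair MA = 38/29 = 1.3103.
Wheel-and-axle MA = R/r = 61.3/8.8 = 6.9659.
Block-and-tackle MA = number of supporting rope parts = 2.
Combined ideal MA = 1.3103 × 6.9659 × 2 = 18.255.
Actual MA = 18.255 × 0.64 = 11.684.
Effort = load / actual MA = 161 / 11.684 = 13.78 kN.

13.8 kN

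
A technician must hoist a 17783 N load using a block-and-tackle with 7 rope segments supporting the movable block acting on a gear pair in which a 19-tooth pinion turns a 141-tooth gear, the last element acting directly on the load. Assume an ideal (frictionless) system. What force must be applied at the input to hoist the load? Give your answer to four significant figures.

342.3 N

Block-and-tackle MA = number of supporting rope parts = 7.
Gear pair MA = 141/19 = 7.4211.
Combined ideal MA = 7 × 7.4211 = 51.947.
Effort = load / MA = 17783 / 51.947 = 342.33 N.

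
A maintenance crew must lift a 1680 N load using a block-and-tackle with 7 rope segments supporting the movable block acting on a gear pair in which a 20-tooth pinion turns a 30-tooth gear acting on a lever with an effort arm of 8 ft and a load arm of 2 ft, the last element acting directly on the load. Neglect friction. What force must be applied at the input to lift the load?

40 N

Block-and-tackle MA = number of supporting rope parts = 7.
Gear pair MA = 30/20 = 1.5.
Lever MA = effort arm / load arm = 8/2 = 4.
Combined ideal MA = 7 × 1.5 × 4 = 42.
Effort = load / MA = 1680 / 42 = 40 N.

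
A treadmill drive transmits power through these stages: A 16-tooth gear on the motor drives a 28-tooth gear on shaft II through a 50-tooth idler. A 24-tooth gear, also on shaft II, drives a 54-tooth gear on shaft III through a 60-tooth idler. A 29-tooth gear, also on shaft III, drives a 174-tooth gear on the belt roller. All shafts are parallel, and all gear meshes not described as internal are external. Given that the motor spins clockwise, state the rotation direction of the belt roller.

counterclockwise

the motor → shaft II: driver → idler → driven is 2 external meshes, 2 reversals → CW.
shaft II → shaft III: driver → idler → driven is 2 external meshes, 2 reversals → CW.
shaft III → the belt roller: external mesh, 1 reversal → CCW.
5 reversals in total — an odd number — so the belt roller turns opposite to the motor.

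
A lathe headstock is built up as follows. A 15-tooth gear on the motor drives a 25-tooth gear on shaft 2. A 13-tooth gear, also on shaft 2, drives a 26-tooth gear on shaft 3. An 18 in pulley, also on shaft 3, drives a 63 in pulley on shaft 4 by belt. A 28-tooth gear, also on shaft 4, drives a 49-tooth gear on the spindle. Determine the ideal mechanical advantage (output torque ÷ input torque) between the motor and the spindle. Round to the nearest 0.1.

20.4

Each stage contributes driven/driver: gear mesh 25/15 = 1.6667, gear mesh 26/13 = 2, belt 63/18 = 3.5, gear mesh 49/28 = 1.75.
Overall: 1.6667 × 2 × 3.5 × 1.75 = 20.417.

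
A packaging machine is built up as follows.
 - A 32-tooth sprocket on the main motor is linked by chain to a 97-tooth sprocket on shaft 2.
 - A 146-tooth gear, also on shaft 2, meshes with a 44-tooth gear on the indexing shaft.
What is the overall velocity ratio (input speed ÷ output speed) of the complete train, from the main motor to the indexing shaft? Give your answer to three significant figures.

Each stage contributes driven/driver: chain 97/32 = 3.0312, gear mesh 44/146 = 0.30137.
Overall: 3.0312 × 0.30137 = 0.91353.

0.914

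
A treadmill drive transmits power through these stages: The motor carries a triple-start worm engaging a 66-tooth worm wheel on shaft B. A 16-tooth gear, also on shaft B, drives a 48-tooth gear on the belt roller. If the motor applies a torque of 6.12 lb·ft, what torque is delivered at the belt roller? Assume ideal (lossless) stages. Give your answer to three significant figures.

404 lb·ft

worm 66/3 = 22 → τ = 6.12·22 = 134.64 lb·ft
gear mesh 48/16 = 3 → τ = 134.64·3 = 403.92 lb·ft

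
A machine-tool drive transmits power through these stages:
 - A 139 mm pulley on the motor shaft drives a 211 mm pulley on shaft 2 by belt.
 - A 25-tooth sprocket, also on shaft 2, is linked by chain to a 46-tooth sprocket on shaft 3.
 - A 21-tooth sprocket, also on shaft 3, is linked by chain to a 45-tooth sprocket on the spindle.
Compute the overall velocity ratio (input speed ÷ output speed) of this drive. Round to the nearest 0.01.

5.99

Each stage contributes driven/driver: belt 211/139 = 1.518, chain 46/25 = 1.84, chain 45/21 = 2.1429.
Overall: 1.518 × 1.84 × 2.1429 = 5.9852.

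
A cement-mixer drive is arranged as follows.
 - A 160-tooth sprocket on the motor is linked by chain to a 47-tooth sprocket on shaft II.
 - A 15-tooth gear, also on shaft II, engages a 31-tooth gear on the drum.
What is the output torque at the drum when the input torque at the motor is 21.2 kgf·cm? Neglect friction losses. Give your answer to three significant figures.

12.9 kgf·cm

After the chain (47/160): 21.2 × 0.29375 = 6.2275 kgf·cm
After the gear mesh (31/15): 6.2275 × 2.0667 = 12.87 kgf·cm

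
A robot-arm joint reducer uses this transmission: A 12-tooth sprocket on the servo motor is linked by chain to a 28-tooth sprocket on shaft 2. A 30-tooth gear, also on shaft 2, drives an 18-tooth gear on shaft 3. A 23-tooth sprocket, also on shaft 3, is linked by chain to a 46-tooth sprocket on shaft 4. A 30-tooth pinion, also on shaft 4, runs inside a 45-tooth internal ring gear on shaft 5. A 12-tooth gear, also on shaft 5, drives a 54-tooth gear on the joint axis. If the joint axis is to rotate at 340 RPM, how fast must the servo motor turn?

Overall ratio R = 2.3333 × 0.6 × 2 × 1.5 × 4.5 = 18.9.
Required input speed = output speed × R = 340 × 18.9 = 6426 RPM.

6426 RPM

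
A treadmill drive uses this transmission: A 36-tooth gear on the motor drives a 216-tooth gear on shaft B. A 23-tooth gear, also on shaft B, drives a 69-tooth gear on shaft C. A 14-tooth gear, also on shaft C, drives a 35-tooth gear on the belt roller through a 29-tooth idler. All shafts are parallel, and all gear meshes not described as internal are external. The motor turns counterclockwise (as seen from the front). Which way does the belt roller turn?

the motor → shaft B: external mesh, 1 reversal → CW.
shaft B → shaft C: external mesh, 1 reversal → CCW.
shaft C → the belt roller: driver → idler → driven is 2 external meshes, 2 reversals → CCW.
4 reversals in total — an even number — so the belt roller turns the same way as the motor.

counterclockwise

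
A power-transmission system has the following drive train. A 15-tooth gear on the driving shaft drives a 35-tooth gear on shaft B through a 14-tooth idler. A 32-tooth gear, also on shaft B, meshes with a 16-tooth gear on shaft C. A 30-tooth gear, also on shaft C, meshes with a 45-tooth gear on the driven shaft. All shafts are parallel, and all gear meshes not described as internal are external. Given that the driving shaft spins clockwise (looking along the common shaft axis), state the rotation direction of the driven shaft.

clockwise

the driving shaft → shaft B: driver → idler → driven is 2 external meshes, 2 reversals → CW.
shaft B → shaft C: external mesh, 1 reversal → CCW.
shaft C → the driven shaft: external mesh, 1 reversal → CW.
4 reversals in total — an even number — so the driven shaft turns the same way as the driving shaft.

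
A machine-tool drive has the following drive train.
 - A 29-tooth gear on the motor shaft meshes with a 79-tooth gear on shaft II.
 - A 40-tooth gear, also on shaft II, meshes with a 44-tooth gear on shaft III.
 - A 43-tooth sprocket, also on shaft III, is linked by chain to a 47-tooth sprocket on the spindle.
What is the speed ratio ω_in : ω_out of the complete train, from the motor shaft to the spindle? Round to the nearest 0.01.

Each stage contributes driven/driver: gear mesh 79/29 = 2.7241, gear mesh 44/40 = 1.1, chain 47/43 = 1.093.
Overall: 2.7241 × 1.1 × 1.093 = 3.2753.

3.28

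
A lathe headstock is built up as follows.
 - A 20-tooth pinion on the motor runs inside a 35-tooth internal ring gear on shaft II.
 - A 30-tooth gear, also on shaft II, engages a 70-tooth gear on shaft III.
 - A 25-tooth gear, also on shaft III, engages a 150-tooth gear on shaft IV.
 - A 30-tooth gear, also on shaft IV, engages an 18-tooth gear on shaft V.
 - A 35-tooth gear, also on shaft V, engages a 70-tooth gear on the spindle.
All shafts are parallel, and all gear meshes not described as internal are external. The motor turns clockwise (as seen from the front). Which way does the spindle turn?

the motor → shaft II: internal mesh, same direction → CW.
shaft II → shaft III: external mesh, 1 reversal → CCW.
shaft III → shaft IV: external mesh, 1 reversal → CW.
shaft IV → shaft V: external mesh, 1 reversal → CCW.
shaft V → the spindle: external mesh, 1 reversal → CW.
4 reversals in total — an even number — so the spindle turns the same way as the motor.

clockwise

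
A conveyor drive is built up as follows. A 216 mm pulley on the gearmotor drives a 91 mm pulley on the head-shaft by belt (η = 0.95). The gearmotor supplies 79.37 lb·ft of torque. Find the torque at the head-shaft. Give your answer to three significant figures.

belt 91/216 = 0.4213 → τ = 79.37·0.4213·0.95 = 31.766 lb·ft

31.8 lb·ft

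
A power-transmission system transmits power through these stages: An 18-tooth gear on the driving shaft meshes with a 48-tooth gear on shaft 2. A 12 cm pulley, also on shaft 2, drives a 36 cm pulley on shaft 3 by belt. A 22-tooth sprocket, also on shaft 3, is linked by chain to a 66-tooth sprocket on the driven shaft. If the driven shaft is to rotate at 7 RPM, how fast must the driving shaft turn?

168 RPM

Overall ratio R = 2.6667 × 3 × 3 = 24.
Required input speed = output speed × R = 7 × 24 = 168 RPM.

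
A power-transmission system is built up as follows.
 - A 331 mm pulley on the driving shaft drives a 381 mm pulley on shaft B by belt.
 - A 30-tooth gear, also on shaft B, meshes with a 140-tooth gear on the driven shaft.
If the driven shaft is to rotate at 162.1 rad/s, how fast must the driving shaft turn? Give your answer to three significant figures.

Overall ratio R = 1.1511 × 4.6667 = 5.3716.
Required input speed = output speed × R = 162.1 × 5.3716 = 870.74 rad/s.

871 rad/s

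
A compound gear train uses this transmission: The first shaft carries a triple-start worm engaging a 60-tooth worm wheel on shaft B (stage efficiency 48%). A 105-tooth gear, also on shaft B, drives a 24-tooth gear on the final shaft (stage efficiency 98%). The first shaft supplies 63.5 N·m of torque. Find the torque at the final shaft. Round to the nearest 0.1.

136.6 N·m

worm 60/3 = 20 → τ = 63.5·20·0.48 = 609.6 N·m
gear mesh 24/105 = 0.22857 → τ = 609.6·0.22857·0.98 = 136.55 N·m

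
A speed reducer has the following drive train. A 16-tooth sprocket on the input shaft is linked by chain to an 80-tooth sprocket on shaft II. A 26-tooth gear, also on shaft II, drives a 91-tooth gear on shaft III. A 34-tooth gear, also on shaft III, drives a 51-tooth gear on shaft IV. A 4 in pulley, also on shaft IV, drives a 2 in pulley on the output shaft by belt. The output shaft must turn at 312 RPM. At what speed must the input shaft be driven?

Overall ratio R = 5 × 3.5 × 1.5 × 0.5 = 13.125.
Required input speed = output speed × R = 312 × 13.125 = 4095 RPM.

4095 RPM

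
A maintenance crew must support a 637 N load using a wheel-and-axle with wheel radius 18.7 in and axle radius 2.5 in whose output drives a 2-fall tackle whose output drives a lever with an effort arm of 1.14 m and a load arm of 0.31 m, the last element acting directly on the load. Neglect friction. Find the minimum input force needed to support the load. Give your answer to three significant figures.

Wheel-and-axle MA = R/r = 18.7/2.5 = 7.48.
Block-and-tackle MA = number of supporting rope parts = 2.
Lever MA = effort arm / load arm = 1.14/0.31 = 3.6774.
Combined ideal MA = 7.48 × 2 × 3.6774 = 55.014.
Effort = load / MA = 637 / 55.014 = 11.579 N.

11.6 N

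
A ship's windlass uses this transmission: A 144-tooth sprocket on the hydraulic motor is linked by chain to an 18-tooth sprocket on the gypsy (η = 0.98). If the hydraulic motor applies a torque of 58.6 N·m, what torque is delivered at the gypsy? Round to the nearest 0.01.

7.18 N·m

Chain: ratio = 18/144 = 0.125; torque at the gypsy = 58.6 × 0.125 × 0.98 = 7.1785 N·m.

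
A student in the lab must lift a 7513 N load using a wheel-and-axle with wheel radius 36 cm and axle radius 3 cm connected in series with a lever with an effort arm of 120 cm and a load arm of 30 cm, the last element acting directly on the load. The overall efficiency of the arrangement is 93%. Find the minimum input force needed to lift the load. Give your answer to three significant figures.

168 N

Wheel-and-axle MA = R/r = 36/3 = 12.
Lever MA = effort arm / load arm = 120/30 = 4.
Combined ideal MA = 12 × 4 = 48.
Actual MA = 48 × 0.93 = 44.64.
Effort = load / actual MA = 7513 / 44.64 = 168.3 N.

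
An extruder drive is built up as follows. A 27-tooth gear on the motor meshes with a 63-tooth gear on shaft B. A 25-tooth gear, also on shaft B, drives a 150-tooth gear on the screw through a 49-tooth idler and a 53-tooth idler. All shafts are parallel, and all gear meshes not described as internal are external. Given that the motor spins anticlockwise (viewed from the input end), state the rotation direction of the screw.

the motor → shaft B: external mesh, 1 reversal → CW.
shaft B → the screw: driver → idler → idler → driven is 3 external meshes, 3 reversals → CCW.
4 reversals in total — an even number — so the screw turns the same way as the motor.

anticlockwise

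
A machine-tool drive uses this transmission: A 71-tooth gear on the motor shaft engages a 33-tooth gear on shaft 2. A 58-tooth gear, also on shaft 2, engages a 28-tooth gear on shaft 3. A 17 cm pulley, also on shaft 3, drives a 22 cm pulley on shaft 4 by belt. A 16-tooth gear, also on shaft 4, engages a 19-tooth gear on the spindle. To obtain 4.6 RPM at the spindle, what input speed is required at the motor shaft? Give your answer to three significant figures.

1.59 RPM

Overall ratio R = 0.46479 × 0.48276 × 1.2941 × 1.1875 = 0.34482.
Required input speed = output speed × R = 4.6 × 0.34482 = 1.5862 RPM.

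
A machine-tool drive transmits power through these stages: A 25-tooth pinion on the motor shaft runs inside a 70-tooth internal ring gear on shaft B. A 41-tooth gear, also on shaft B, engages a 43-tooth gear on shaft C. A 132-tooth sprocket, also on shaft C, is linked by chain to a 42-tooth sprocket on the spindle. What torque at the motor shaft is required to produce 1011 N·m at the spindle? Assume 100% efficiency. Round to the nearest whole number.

1082 N·m

Overall ratio R = 2.8 × 1.0488 × 0.31818 = 0.93437.
Input torque = output torque / R = 1011 / 0.93437 = 1082 N·m.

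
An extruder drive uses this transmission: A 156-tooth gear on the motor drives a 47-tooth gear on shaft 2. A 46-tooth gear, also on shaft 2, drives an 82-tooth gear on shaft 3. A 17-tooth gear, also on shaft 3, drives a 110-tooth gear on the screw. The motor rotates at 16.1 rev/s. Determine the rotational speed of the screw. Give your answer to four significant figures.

4.633 rev/s

gear mesh 47/156 = 0.30128 → 16.1/0.30128 = 53.438 rev/s
gear mesh 82/46 = 1.7826 → 53.438/1.7826 = 29.978 rev/s
gear mesh 110/17 = 6.4706 → 29.978/6.4706 = 4.6329 rev/s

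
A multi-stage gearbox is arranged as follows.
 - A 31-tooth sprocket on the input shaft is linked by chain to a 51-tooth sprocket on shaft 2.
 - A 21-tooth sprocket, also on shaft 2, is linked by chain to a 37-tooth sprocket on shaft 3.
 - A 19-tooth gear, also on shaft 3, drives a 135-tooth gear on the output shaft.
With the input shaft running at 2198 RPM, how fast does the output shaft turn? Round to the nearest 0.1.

Chain: ratio = 51/31 = 1.6452, so shaft 2 turns at 2198 / 1.6452 = 1336 RPM.
Chain: ratio = 37/21 = 1.7619, so shaft 3 turns at 1336 / 1.7619 = 758.29 RPM.
Gear mesh: ratio = 135/19 = 7.1053, so the output shaft turns at 758.29 / 7.1053 = 106.72 RPM.

106.7 RPM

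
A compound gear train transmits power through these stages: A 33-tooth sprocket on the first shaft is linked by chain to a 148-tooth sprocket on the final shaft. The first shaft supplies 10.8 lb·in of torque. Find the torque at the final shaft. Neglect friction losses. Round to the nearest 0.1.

48.4 lb·in

Chain: ratio = 148/33 = 4.4848; torque at the final shaft = 10.8 × 4.4848 = 48.436 lb·in.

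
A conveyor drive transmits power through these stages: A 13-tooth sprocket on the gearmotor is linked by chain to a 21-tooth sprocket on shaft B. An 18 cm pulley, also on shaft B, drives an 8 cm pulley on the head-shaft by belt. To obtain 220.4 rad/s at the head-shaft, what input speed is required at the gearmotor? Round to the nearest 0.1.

158.2 rad/s

Overall ratio R = 1.6154 × 0.44444 = 0.71795.
Required input speed = output speed × R = 220.4 × 0.71795 = 158.24 rad/s.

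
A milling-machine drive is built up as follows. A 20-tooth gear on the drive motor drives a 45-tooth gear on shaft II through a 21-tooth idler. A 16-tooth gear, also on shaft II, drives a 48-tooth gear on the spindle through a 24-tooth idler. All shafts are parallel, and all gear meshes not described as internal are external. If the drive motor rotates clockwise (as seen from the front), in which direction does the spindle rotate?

clockwise

the drive motor → shaft II: driver → idler → driven is 2 external meshes, 2 reversals → CW.
shaft II → the spindle: driver → idler → driven is 2 external meshes, 2 reversals → CW.
4 reversals in total — an even number — so the spindle turns the same way as the drive motor.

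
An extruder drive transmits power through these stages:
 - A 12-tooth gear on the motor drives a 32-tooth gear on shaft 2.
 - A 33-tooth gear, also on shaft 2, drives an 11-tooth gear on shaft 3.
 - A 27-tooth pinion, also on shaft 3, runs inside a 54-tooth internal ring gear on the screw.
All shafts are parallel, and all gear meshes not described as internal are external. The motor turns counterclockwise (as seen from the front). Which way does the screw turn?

the motor → shaft 2: external mesh, 1 reversal → CW.
shaft 2 → shaft 3: external mesh, 1 reversal → CCW.
shaft 3 → the screw: internal mesh, same direction → CCW.
2 reversals in total — an even number — so the screw turns the same way as the motor.

counterclockwise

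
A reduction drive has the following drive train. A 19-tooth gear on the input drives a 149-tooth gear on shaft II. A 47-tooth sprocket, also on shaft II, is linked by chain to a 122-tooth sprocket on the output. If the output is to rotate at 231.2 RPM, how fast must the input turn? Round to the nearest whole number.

4706 RPM

Overall ratio R = 7.8421 × 2.5957 = 20.356.
Required input speed = output speed × R = 231.2 × 20.356 = 4706.3 RPM.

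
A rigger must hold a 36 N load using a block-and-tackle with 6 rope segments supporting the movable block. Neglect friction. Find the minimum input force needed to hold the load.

Block-and-tackle MA = number of supporting rope parts = 6.
Effort = load / MA = 36 / 6 = 6 N.

6 N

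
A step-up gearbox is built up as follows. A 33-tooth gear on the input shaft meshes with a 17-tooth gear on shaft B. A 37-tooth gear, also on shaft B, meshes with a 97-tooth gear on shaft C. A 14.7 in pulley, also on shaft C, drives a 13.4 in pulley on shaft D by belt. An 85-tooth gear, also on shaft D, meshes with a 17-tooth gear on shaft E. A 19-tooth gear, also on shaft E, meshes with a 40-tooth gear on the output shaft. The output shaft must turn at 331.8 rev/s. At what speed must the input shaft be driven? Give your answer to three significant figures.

Overall ratio R = 0.51515 × 2.6216 × 0.91156 × 0.2 × 2.1053 = 0.51836.
Required input speed = output speed × R = 331.8 × 0.51836 = 171.99 rev/s.

172 rev/s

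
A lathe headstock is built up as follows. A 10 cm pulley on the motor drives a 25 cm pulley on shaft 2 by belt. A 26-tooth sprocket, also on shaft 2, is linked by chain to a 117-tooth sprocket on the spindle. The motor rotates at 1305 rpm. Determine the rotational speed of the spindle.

116 rpm

Belt: ratio = 25/10 = 2.5, so shaft 2 turns at 1305 / 2.5 = 522 rpm.
Chain: ratio = 117/26 = 4.5, so the spindle turns at 522 / 4.5 = 116 rpm.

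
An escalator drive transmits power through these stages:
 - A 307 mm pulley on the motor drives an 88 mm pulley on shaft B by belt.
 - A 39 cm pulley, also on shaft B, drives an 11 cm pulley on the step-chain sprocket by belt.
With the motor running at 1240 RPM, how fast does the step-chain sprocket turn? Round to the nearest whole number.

Belt: ratio = 88/307 = 0.28664, so shaft B turns at 1240 / 0.28664 = 4325.9 RPM.
Belt: ratio = 11/39 = 0.28205, so the step-chain sprocket turns at 4325.9 / 0.28205 = 15337 RPM.

15337 RPM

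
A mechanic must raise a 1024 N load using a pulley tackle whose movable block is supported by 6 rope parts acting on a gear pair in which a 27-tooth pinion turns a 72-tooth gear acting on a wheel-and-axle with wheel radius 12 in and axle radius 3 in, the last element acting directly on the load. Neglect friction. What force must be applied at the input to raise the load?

16 N

Block-and-tackle MA = number of supporting rope parts = 6.
Gear pair MA = 72/27 = 2.6667.
Wheel-and-axle MA = R/r = 12/3 = 4.
Combined ideal MA = 6 × 2.6667 × 4 = 64.
Effort = load / MA = 1024 / 64 = 16 N.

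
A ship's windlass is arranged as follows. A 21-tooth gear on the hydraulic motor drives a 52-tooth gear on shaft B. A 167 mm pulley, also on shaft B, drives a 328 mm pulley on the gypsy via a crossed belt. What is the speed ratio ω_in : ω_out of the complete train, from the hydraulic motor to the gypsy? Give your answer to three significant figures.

Each stage contributes driven/driver: gear mesh 52/21 = 2.4762, belt 328/167 = 1.9641.
Overall: 2.4762 × 1.9641 = 4.8634.

4.86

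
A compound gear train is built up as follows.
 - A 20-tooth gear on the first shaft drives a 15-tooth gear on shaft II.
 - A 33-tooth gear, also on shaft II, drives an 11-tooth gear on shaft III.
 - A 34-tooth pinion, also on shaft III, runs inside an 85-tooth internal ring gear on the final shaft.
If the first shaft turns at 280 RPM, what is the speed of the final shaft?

448 RPM

gear mesh 15/20 = 0.75 → 280/0.75 = 373.33 RPM
gear mesh 11/33 = 0.33333 → 373.33/0.33333 = 1120 RPM
internal gear 85/34 = 2.5 → 1120/2.5 = 448 RPM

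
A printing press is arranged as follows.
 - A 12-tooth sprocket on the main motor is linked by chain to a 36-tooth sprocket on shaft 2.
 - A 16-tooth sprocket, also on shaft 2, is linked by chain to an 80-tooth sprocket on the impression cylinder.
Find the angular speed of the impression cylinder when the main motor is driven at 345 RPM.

the main motor → shaft 2 (chain, 36/12): 345 ÷ 3 = 115 RPM
shaft 2 → the impression cylinder (chain, 80/16): 115 ÷ 5 = 23 RPM

23 RPM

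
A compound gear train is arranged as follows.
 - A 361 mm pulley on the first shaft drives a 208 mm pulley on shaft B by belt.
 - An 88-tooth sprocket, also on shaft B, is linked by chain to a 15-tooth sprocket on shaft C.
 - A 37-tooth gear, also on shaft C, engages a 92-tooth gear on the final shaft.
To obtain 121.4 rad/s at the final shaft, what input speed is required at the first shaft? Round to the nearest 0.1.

Overall ratio R = 0.57618 × 0.17045 × 2.4865 = 0.2442.
Required input speed = output speed × R = 121.4 × 0.2442 = 29.646 rad/s.

29.6 rad/s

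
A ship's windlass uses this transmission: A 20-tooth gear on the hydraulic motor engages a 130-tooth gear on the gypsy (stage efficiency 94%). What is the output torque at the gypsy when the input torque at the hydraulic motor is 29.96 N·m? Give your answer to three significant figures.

gear mesh 130/20 = 6.5 → τ = 29.96·6.5·0.94 = 183.06 N·m

183 N·m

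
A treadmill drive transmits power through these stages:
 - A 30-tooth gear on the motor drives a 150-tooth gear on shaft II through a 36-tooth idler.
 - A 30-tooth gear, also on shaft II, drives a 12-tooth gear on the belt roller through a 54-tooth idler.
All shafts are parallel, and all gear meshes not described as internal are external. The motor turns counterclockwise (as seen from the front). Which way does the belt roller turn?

the motor → shaft II: driver → idler → driven is 2 external meshes, 2 reversals → CCW.
shaft II → the belt roller: driver → idler → driven is 2 external meshes, 2 reversals → CCW.
4 reversals in total — an even number — so the belt roller turns the same way as the motor.

counterclockwise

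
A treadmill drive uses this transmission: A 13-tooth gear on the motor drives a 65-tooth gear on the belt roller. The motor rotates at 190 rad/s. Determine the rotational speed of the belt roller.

38 rad/s

gear mesh 65/13 = 5 → 190/5 = 38 rad/s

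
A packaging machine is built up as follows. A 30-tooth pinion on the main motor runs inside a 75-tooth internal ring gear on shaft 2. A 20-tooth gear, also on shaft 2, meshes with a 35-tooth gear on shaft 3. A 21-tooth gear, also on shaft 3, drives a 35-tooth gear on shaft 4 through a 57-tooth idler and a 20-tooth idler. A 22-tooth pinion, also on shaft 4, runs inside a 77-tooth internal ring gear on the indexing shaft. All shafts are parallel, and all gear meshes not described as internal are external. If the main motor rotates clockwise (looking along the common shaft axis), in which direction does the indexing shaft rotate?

the main motor → shaft 2: internal mesh, same direction → CW.
shaft 2 → shaft 3: external mesh, 1 reversal → CCW.
shaft 3 → shaft 4: driver → idler → idler → driven is 3 external meshes, 3 reversals → CW.
shaft 4 → the indexing shaft: internal mesh, same direction → CW.
4 reversals in total — an even number — so the indexing shaft turns the same way as the main motor.

clockwise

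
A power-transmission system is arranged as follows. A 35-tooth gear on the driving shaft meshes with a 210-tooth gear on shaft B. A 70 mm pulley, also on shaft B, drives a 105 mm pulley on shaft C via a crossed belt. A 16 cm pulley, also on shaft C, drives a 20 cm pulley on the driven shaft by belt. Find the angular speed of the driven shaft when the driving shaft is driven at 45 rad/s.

4 rad/s

gear mesh 210/35 = 6 → 45/6 = 7.5 rad/s
belt 105/70 = 1.5 → 7.5/1.5 = 5 rad/s
belt 20/16 = 1.25 → 5/1.25 = 4 rad/s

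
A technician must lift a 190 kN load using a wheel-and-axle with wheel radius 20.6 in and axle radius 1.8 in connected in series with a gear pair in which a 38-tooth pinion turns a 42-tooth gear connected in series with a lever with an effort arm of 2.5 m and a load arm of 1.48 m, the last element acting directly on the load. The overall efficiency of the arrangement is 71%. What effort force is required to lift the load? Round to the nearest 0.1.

12.5 kN

Wheel-and-axle MA = R/r = 20.6/1.8 = 11.444.
Gear pair MA = 42/38 = 1.1053.
Lever MA = effort arm / load arm = 2.5/1.48 = 1.6892.
Combined ideal MA = 11.444 × 1.1053 × 1.6892 = 21.367.
Actual MA = 21.367 × 0.71 = 15.17.
Effort = load / actual MA = 190 / 15.17 = 12.524 kN.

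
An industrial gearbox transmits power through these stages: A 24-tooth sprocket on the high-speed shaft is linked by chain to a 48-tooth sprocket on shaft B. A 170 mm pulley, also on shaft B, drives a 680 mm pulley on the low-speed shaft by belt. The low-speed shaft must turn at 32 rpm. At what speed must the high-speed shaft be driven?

Overall ratio R = 2 × 4 = 8.
Required input speed = output speed × R = 32 × 8 = 256 rpm.

256 rpm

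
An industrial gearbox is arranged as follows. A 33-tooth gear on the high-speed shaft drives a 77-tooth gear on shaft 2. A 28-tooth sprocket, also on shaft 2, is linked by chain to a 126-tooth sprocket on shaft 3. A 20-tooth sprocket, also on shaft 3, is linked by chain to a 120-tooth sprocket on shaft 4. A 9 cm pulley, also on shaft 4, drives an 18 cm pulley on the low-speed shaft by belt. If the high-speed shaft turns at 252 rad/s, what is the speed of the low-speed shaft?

2 rad/s

gear mesh 77/33 = 2.3333 → 252/2.3333 = 108 rad/s
chain 126/28 = 4.5 → 108/4.5 = 24 rad/s
chain 120/20 = 6 → 24/6 = 4 rad/s
belt 18/9 = 2 → 4/2 = 2 rad/s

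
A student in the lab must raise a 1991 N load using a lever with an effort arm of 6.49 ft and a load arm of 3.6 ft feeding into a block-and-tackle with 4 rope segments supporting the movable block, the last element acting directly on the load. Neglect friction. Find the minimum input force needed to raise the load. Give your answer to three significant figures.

276 N

Lever MA = effort arm / load arm = 6.49/3.6 = 1.8028.
Block-and-tackle MA = number of supporting rope parts = 4.
Combined ideal MA = 1.8028 × 4 = 7.2111.
Effort = load / MA = 1991 / 7.2111 = 276.1 N.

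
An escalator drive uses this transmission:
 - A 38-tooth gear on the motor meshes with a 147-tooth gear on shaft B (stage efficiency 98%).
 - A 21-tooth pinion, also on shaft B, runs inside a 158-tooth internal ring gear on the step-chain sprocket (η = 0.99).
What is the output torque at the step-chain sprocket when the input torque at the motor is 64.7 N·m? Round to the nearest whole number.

1827 N·m

gear mesh 147/38 = 3.8684 → τ = 64.7·3.8684·0.98 = 245.28 N·m
internal gear 158/21 = 7.5238 → τ = 245.28·7.5238·0.99 = 1827 N·m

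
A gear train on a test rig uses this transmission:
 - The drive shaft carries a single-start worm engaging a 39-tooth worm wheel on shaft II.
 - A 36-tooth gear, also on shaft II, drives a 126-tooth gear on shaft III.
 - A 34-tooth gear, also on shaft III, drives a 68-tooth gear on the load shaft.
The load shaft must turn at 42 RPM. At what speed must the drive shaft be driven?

Overall ratio R = 39 × 3.5 × 2 = 273.
Required input speed = output speed × R = 42 × 273 = 11466 RPM.

11466 RPM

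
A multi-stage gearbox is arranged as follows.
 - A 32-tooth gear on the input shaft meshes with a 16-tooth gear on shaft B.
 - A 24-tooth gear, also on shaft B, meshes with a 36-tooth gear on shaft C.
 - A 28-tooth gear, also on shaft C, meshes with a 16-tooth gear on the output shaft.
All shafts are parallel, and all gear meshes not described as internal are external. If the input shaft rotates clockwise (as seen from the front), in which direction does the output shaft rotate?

the input shaft → shaft B: external mesh, 1 reversal → CCW.
shaft B → shaft C: external mesh, 1 reversal → CW.
shaft C → the output shaft: external mesh, 1 reversal → CCW.
3 reversals in total — an odd number — so the output shaft turns opposite to the input shaft.

counterclockwise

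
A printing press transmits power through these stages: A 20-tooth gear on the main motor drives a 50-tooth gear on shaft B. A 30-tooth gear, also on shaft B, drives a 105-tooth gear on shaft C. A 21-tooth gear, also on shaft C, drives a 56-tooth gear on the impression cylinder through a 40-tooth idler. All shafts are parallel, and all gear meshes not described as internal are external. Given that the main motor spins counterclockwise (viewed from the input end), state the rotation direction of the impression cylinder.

counterclockwise

the main motor → shaft B: external mesh, 1 reversal → CW.
shaft B → shaft C: external mesh, 1 reversal → CCW.
shaft C → the impression cylinder: driver → idler → driven is 2 external meshes, 2 reversals → CCW.
4 reversals in total — an even number — so the impression cylinder turns the same way as the main motor.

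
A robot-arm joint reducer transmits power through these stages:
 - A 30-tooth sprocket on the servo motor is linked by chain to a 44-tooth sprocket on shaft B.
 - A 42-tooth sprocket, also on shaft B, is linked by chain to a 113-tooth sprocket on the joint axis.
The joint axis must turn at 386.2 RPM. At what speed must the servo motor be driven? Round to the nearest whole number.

Overall ratio R = 1.4667 × 2.6905 = 3.946.
Required input speed = output speed × R = 386.2 × 3.946 = 1524 RPM.

1524 RPM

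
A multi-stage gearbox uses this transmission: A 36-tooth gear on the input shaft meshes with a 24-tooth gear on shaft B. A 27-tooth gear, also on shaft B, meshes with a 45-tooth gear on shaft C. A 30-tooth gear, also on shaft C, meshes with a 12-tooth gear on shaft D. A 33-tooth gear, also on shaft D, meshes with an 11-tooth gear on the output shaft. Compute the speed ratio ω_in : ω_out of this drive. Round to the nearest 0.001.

0.148

Each stage contributes driven/driver: gear mesh 24/36 = 0.66667, gear mesh 45/27 = 1.6667, gear mesh 12/30 = 0.4, gear mesh 11/33 = 0.33333.
Overall: 0.66667 × 1.6667 × 0.4 × 0.33333 = 0.14815.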